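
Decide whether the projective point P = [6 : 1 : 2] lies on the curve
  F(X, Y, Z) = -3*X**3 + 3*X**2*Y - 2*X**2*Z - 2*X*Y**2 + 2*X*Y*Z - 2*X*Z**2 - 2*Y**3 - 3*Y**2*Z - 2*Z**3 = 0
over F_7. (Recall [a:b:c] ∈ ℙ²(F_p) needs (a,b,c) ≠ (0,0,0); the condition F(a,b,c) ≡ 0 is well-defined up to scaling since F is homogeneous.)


F(6,1,2) ≡ 5 (mod 7); P is NOT on the curve.

Evaluate F(6, 1, 2) term-by-term (mod 7).
  -3*X**3 ↦ -3·216·1·1 = -648
  3*X**2*Y ↦ 3·36·1·1 = 108
  -2*X**2*Z ↦ -2·36·1·2 = -144
  -2*X*Y**2 ↦ -2·6·1·1 = -12
  2*X*Y*Z ↦ 2·6·1·2 = 24
  -2*X*Z**2 ↦ -2·6·1·4 = -48
  -2*Y**3 ↦ -2·1·1·1 = -2
  -3*Y**2*Z ↦ -3·1·1·2 = -6
  -2*Z**3 ↦ -2·1·1·8 = -16
Sum: F(6, 1, 2) = (-648) + (108) + (-144) + (-12) + (24) + (-48) + (-2) + (-6) + (-16) = -744.
Reducing mod 7: -744 ≡ 5 (mod 7).
Since F(a, b, c) ≡ 5 ≠ 0 (mod 7), P does NOT lie on the curve.


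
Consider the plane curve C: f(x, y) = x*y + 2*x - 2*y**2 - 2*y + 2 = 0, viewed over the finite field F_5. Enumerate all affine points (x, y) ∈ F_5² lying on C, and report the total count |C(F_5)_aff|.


Affine F_5-points: {(0, 2), (3, 4), (4, 0), (4, 1)}; count = 4.

For each of the 25 pairs (x, y) ∈ F_5², evaluate f(x, y) mod 5. Record the zeros.
  x = 0: [0↦2, 1↦3, 2↦0, 3↦3, 4↦2]  zeros at y ∈ {2}
  x = 1: [0↦4, 1↦1, 2↦4, 3↦3, 4↦3]  zeros at y ∈ ∅
  x = 2: [0↦1, 1↦4, 2↦3, 3↦3, 4↦4]  zeros at y ∈ ∅
  x = 3: [0↦3, 1↦2, 2↦2, 3↦3, 4↦0]  zeros at y ∈ {4}
  x = 4: [0↦0, 1↦0, 2↦1, 3↦3, 4↦1]  zeros at y ∈ {0, 1}
Collecting zeros: affine points = {(0, 2), (3, 4), (4, 0), (4, 1)}.
Total count |C(F_5)_aff| = 4.


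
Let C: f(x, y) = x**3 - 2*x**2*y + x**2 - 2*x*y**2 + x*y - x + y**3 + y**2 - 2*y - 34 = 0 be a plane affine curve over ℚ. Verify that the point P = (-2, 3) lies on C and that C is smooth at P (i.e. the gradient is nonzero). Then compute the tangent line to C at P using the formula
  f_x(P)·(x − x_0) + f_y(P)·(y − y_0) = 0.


Tangent line at P: 16*x + 45*y - 103 = 0.

Step 1: f(-2, 3) = 0, so P lies on C.
Step 2: partial derivatives
  f_x(x, y) = 3*x**2 - 4*x*y + 2*x - 2*y**2 + y - 1, f_y(x, y) = -2*x**2 - 4*x*y + x + 3*y**2 + 2*y - 2.
  f_x(P) = 16, f_y(P) = 45 (gradient nonzero, so P is smooth).
Step 3: tangent line at P: 16·(x − -2) + 45·(y − 3) = 0.
Expanding: 16*x + 45*y - 103 = 0.


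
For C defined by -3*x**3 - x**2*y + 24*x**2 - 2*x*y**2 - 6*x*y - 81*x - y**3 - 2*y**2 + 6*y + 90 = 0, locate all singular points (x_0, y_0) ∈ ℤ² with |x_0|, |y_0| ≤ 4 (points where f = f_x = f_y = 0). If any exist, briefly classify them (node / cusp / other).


Singular points: {(3, -3)}; classification: cusp.

Compute partial derivatives:
  f_x = -9*x**2 - 2*x*y + 48*x - 2*y**2 - 6*y - 81.
  f_y = -x**2 - 4*x*y - 6*x - 3*y**2 - 4*y + 6.
Scan x_0 ∈ {−4, ..., 4}. For each x_0, f_y(x_0, y) is a polynomial in y; find its integer roots y ∈ {−4, ..., 4}, then test f_x and f at those candidates.
  x = -4: f_y(-4, y) = -3*y**2 + 12*y + 14; no integer root y with |y| ≤ 4.
  x = -3: f_y(-3, y) = -3*y**2 + 8*y + 15; no integer root y with |y| ≤ 4.
  x = -2: f_y(-2, y) = -3*y**2 + 4*y + 14; no integer root y with |y| ≤ 4.
  x = -1: f_y(-1, y) = 11 - 3*y**2; no integer root y with |y| ≤ 4.
  x = 0: f_y(0, y) = -3*y**2 - 4*y + 6; no integer root y with |y| ≤ 4.
  x = 1: f_y(1, y) = -3*y**2 - 8*y - 1; no integer root y with |y| ≤ 4.
  x = 2: f_y(2, y) = -3*y**2 - 12*y - 10; no integer root y with |y| ≤ 4.
  x = 3: f_y(3, y) = -3*y**2 - 16*y - 21; vanishes at y ∈ {-3}. (3, -3): f_x = 0, f = 0 — SINGULAR.
  x = 4: f_y(4, y) = -3*y**2 - 20*y - 34; no integer root y with |y| ≤ 4.
Only singular point on the grid: (3, -3).
Classify: substitute x = 3 + u, y = -3 + v and expand: f = -3*u**3 - u**2*v - 2*u*v**2 - v**3 + v**2.
No constant or linear terms (consistent with a singular point). Quadratic part: v**2. Cubic part: -3*u**3 - u**2*v - 2*u*v**2 - v**3.
The quadratic part v**2 is a perfect square, so there is a single (double) tangent line v = 0, i.e. y = -3. Restricting the cubic part to that line (v = 0) leaves -3*u**3 ≠ 0, so f is not divisible by v and the branch is v² ≈ 3*u**3 to lowest order — this is a cusp.
Classification: cusp.


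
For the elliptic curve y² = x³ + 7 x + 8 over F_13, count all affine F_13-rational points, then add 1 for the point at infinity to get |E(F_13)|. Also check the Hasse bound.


Affine points = {(1, 4), (1, 9), (2, 2), (2, 11), (3, 2), (3, 11), (4, 3), (4, 10), (5, 5), (5, 8), (7, 6), (7, 7), (8, 2), (8, 11), (10, 5), (10, 8), (11, 5), (11, 8), (12, 0)}; affine count = 19; |E(F_13)| = 20.

Discriminant check: Δ ∝ 4a³ + 27b² = 4·7³ + 27·8² = 4·343 + 27·64 ≡ 6 (mod 13). Nonzero ⇒ E is nonsingular.
For each x ∈ F_13, compute rhs = x³ + 7·x + 8 mod 13, then count y ∈ F_13 with y² ≡ rhs.
  x = 0: rhs = 8, matching y values: none (0 points).
  x = 1: rhs = 3, matching y values: 4, 9 (2 points).
  x = 2: rhs = 4, matching y values: 2, 11 (2 points).
  x = 3: rhs = 4, matching y values: 2, 11 (2 points).
  x = 4: rhs = 9, matching y values: 3, 10 (2 points).
  x = 5: rhs = 12, matching y values: 5, 8 (2 points).
  x = 6: rhs = 6, matching y values: none (0 points).
  x = 7: rhs = 10, matching y values: 6, 7 (2 points).
  x = 8: rhs = 4, matching y values: 2, 11 (2 points).
  x = 9: rhs = 7, matching y values: none (0 points).
  x = 10: rhs = 12, matching y values: 5, 8 (2 points).
  x = 11: rhs = 12, matching y values: 5, 8 (2 points).
  x = 12: rhs = 0, matching y values: 0 (1 points).
Total affine count: 19.
Full point count |E(F_13)| = 19 + 1 = 20.
Hasse bound: |20 − (13+1)| = |6| = 6 ≤ 2√13 ≈ 7.2111 ✓.


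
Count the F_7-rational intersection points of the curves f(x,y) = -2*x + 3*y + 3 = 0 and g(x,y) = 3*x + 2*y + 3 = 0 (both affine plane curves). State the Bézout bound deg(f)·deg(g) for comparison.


Common zeros: {(3, 1)}; count = 1; Bézout bound = 1.

deg(f) = 1, deg(g) = 1, so Bézout bound = 1.
Scan x ∈ F_7. For each x, list the y ∈ F_7 with f(x, y) ≡ 0 and those with g(x, y) ≡ 0 (mod 7); the common zeros in that column are the intersection.
  x = 0: f ≡ 0 at y ∈ {6}; g ≡ 0 at y ∈ {2}; common: ∅.
  x = 1: f ≡ 0 at y ∈ {2}; g ≡ 0 at y ∈ {4}; common: ∅.
  x = 2: f ≡ 0 at y ∈ {5}; g ≡ 0 at y ∈ {6}; common: ∅.
  x = 3: f ≡ 0 at y ∈ {1}; g ≡ 0 at y ∈ {1}; common: {1}.
  x = 4: f ≡ 0 at y ∈ {4}; g ≡ 0 at y ∈ {3}; common: ∅.
  x = 5: f ≡ 0 at y ∈ {0}; g ≡ 0 at y ∈ {5}; common: ∅.
  x = 6: f ≡ 0 at y ∈ {3}; g ≡ 0 at y ∈ {0}; common: ∅.
Collecting: common zeros = {(3, 1)}, so the count is 1.
Comparison with the Bézout bound: 1 ≤ 1 = deg(f)·deg(g), as expected for curves with no common component (the bound is attained).


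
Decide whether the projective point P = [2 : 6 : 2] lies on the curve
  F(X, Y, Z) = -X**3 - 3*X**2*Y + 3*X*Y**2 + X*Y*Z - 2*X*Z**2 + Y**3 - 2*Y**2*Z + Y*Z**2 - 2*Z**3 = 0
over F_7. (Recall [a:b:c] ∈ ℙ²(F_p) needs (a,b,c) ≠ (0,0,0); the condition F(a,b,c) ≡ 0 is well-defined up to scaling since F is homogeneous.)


F(2,6,2) ≡ 0 (mod 7); P is on the curve.

Evaluate F(2, 6, 2) term-by-term (mod 7).
  -X**3 ↦ -1·8·1·1 = -8
  -3*X**2*Y ↦ -3·4·6·1 = -72
  3*X*Y**2 ↦ 3·2·36·1 = 216
  X*Y*Z ↦ 1·2·6·2 = 24
  -2*X*Z**2 ↦ -2·2·1·4 = -16
  Y**3 ↦ 1·1·216·1 = 216
  -2*Y**2*Z ↦ -2·1·36·2 = -144
  Y*Z**2 ↦ 1·1·6·4 = 24
  -2*Z**3 ↦ -2·1·1·8 = -16
Sum: F(2, 6, 2) = (-8) + (-72) + (216) + (24) + (-16) + (216) + (-144) + (24) + (-16) = 224.
Reducing mod 7: 224 ≡ 0 (mod 7).
Since F(a, b, c) ≡ 0 (mod 7), P lies on the curve.


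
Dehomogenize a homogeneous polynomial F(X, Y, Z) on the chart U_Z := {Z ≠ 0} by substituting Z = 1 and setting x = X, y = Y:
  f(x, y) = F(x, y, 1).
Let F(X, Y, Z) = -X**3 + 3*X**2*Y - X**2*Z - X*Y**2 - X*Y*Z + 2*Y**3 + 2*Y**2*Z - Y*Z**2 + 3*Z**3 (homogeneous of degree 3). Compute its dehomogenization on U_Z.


f(x, y) = -x**3 + 3*x**2*y - x**2 - x*y**2 - x*y + 2*y**3 + 2*y**2 - y + 3

On U_Z we set Z = 1. Each monomial c·X^i·Y^j·Z^k in F becomes c·x^i·y^j·1^k = c·x^i·y^j.
Substituting Z = 1: F(X, Y, 1) = -x**3 + 3*x**2*y - x**2 - x*y**2 - x*y + 2*y**3 + 2*y**2 - y + 3.
Note: deg(f) ≤ deg(F) = 3; strict inequality happens when F is divisible by Z (lost terms).


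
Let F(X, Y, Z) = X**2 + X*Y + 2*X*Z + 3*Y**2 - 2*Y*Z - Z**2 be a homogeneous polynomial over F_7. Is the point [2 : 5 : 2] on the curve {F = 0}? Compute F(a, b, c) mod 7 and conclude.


F(2,5,2) ≡ 3 (mod 7); P is NOT on the curve.

Evaluate F(2, 5, 2) term-by-term (mod 7).
  X**2 ↦ 1·4·1·1 = 4
  X*Y ↦ 1·2·5·1 = 10
  2*X*Z ↦ 2·2·1·2 = 8
  3*Y**2 ↦ 3·1·25·1 = 75
  -2*Y*Z ↦ -2·1·5·2 = -20
  -Z**2 ↦ -1·1·1·4 = -4
Sum: F(2, 5, 2) = (4) + (10) + (8) + (75) + (-20) + (-4) = 73.
Reducing mod 7: 73 ≡ 3 (mod 7).
Since F(a, b, c) ≡ 3 ≠ 0 (mod 7), P does NOT lie on the curve.


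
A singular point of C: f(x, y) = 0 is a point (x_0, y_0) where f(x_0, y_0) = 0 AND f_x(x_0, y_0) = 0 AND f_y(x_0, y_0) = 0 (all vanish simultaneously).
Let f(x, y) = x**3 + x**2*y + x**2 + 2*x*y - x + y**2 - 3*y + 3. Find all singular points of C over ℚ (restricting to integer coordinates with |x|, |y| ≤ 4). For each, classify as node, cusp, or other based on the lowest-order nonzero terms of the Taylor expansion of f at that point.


Singular points: {(-1, 2)}; classification: cusp.

Compute partial derivatives:
  f_x = 3*x**2 + 2*x*y + 2*x + 2*y - 1.
  f_y = x**2 + 2*x + 2*y - 3.
Scan x_0 ∈ {−4, ..., 4}. For each x_0, f_y(x_0, y) is a polynomial in y; find its integer roots y ∈ {−4, ..., 4}, then test f_x and f at those candidates.
  x = -4: f_y(-4, y) = 2*y + 5; no integer root y with |y| ≤ 4.
  x = -3: f_y(-3, y) = 2*y; vanishes at y ∈ {0}. (-3, 0): f_x = 20 ≠ 0.
  x = -2: f_y(-2, y) = 2*y - 3; no integer root y with |y| ≤ 4.
  x = -1: f_y(-1, y) = 2*y - 4; vanishes at y ∈ {2}. (-1, 2): f_x = 0, f = 0 — SINGULAR.
  x = 0: f_y(0, y) = 2*y - 3; no integer root y with |y| ≤ 4.
  x = 1: f_y(1, y) = 2*y; vanishes at y ∈ {0}. (1, 0): f_x = 4 ≠ 0.
  x = 2: f_y(2, y) = 2*y + 5; no integer root y with |y| ≤ 4.
  x = 3: f_y(3, y) = 2*y + 12; no integer root y with |y| ≤ 4.
  x = 4: f_y(4, y) = 2*y + 21; no integer root y with |y| ≤ 4.
Only singular point on the grid: (-1, 2).
Classify: substitute x = -1 + u, y = 2 + v and expand: f = u**3 + u**2*v + v**2.
No constant or linear terms (consistent with a singular point). Quadratic part: v**2. Cubic part: u**3 + u**2*v.
The quadratic part v**2 is a perfect square, so there is a single (double) tangent line v = 0, i.e. y = 2. Restricting the cubic part to that line (v = 0) leaves u**3 ≠ 0, so f is not divisible by v and the branch is v² ≈ -u**3 to lowest order — this is a cusp.
Classification: cusp.


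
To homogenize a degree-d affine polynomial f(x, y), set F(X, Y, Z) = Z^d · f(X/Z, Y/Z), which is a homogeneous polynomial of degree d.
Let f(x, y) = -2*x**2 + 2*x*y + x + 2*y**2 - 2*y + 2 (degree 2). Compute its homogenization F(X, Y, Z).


F(X, Y, Z) = -2*X**2 + 2*X*Y + X*Z + 2*Y**2 - 2*Y*Z + 2*Z**2

deg(f) = 2.
Substitute x = X/Z, y = Y/Z into f, then multiply by Z^2.
  monomial -2·x^2·y^0 ↦ -2·X^2·Y^0·Z^0.
  monomial 2·x^1·y^1 ↦ 2·X^1·Y^1·Z^0.
  monomial 1·x^1·y^0 ↦ 1·X^1·Y^0·Z^1.
  monomial 2·x^0·y^2 ↦ 2·X^0·Y^2·Z^0.
  monomial -2·x^0·y^1 ↦ -2·X^0·Y^1·Z^1.
  monomial 2·x^0·y^0 ↦ 2·X^0·Y^0·Z^2.
Collecting: F(X, Y, Z) = -2*X**2 + 2*X*Y + X*Z + 2*Y**2 - 2*Y*Z + 2*Z**2.


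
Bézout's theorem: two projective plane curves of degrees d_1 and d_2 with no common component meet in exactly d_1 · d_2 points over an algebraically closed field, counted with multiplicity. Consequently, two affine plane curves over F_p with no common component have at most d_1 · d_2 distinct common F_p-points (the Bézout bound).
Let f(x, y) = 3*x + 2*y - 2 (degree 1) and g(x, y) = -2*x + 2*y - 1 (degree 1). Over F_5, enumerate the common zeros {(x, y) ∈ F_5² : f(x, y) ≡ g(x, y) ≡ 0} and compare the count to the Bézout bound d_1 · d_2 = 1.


Common zeros: ∅; count = 0; Bézout bound = 1.

deg(f) = 1, deg(g) = 1, so Bézout bound = 1.
Scan x ∈ F_5. For each x, list the y ∈ F_5 with f(x, y) ≡ 0 and those with g(x, y) ≡ 0 (mod 5); the common zeros in that column are the intersection.
  x = 0: f ≡ 0 at y ∈ {1}; g ≡ 0 at y ∈ {3}; common: ∅.
  x = 1: f ≡ 0 at y ∈ {2}; g ≡ 0 at y ∈ {4}; common: ∅.
  x = 2: f ≡ 0 at y ∈ {3}; g ≡ 0 at y ∈ {0}; common: ∅.
  x = 3: f ≡ 0 at y ∈ {4}; g ≡ 0 at y ∈ {1}; common: ∅.
  x = 4: f ≡ 0 at y ∈ {0}; g ≡ 0 at y ∈ {2}; common: ∅.
Collecting: common zeros = ∅, so the count is 0.
Comparison with the Bézout bound: 0 ≤ 1 = deg(f)·deg(g), as expected for curves with no common component (the affine F_5-count falls short of the bound because intersections may lie at infinity, over extension fields, or carry multiplicity).


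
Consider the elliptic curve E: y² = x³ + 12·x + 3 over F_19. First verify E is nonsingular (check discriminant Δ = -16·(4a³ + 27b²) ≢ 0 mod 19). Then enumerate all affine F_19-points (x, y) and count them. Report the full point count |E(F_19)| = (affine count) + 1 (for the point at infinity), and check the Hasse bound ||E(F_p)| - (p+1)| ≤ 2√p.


Affine points = {(1, 4), (1, 15), (2, 4), (2, 15), (3, 3), (3, 16), (4, 1), (4, 18), (5, 6), (5, 13), (6, 5), (6, 14), (9, 2), (9, 17), (13, 0), (15, 9), (15, 10), (16, 4), (16, 15), (17, 3), (17, 16), (18, 3), (18, 16)}; affine count = 23; |E(F_19)| = 24.

Discriminant check: Δ ∝ 4a³ + 27b² = 4·12³ + 27·3² = 4·1728 + 27·9 ≡ 11 (mod 19). Nonzero ⇒ E is nonsingular.
For each x ∈ F_19, compute rhs = x³ + 12·x + 3 mod 19, then count y ∈ F_19 with y² ≡ rhs.
  x = 0: rhs = 3, matching y values: none (0 points).
  x = 1: rhs = 16, matching y values: 4, 15 (2 points).
  x = 2: rhs = 16, matching y values: 4, 15 (2 points).
  x = 3: rhs = 9, matching y values: 3, 16 (2 points).
  x = 4: rhs = 1, matching y values: 1, 18 (2 points).
  x = 5: rhs = 17, matching y values: 6, 13 (2 points).
  x = 6: rhs = 6, matching y values: 5, 14 (2 points).
  x = 7: rhs = 12, matching y values: none (0 points).
  x = 8: rhs = 3, matching y values: none (0 points).
  x = 9: rhs = 4, matching y values: 2, 17 (2 points).
  x = 10: rhs = 2, matching y values: none (0 points).
  x = 11: rhs = 3, matching y values: none (0 points).
  x = 12: rhs = 13, matching y values: none (0 points).
  x = 13: rhs = 0, matching y values: 0 (1 points).
  x = 14: rhs = 8, matching y values: none (0 points).
  x = 15: rhs = 5, matching y values: 9, 10 (2 points).
  x = 16: rhs = 16, matching y values: 4, 15 (2 points).
  x = 17: rhs = 9, matching y values: 3, 16 (2 points).
  x = 18: rhs = 9, matching y values: 3, 16 (2 points).
Total affine count: 23.
Full point count |E(F_19)| = 23 + 1 = 24.
Hasse bound: |24 − (19+1)| = |4| = 4 ≤ 2√19 ≈ 8.7178 ✓.


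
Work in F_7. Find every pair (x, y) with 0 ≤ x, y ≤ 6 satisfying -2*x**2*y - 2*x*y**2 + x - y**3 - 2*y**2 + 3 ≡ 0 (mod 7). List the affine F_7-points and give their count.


Affine F_7-points: {(0, 1), (0, 3), (1, 5), (3, 1), (3, 2), (3, 3), (4, 0), (4, 2), (5, 4), (6, 4), (6, 5)}; count = 11.

For each of the 49 pairs (x, y) ∈ F_7², evaluate f(x, y) mod 7. Record the zeros.
  x = 0: [0↦3, 1↦0, 2↦1, 3↦0, 4↦5, 5↦3, 6↦2]  zeros at y ∈ {1, 3}
  x = 1: [0↦4, 1↦4, 2↦4, 3↦5, 4↦1, 5↦0, 6↦3]  zeros at y ∈ {5}
  x = 2: [0↦5, 1↦4, 2↦6, 3↦5, 4↦2, 5↦5, 6↦1]  zeros at y ∈ ∅
  x = 3: [0↦6, 1↦0, 2↦0, 3↦0, 4↦1, 5↦4, 6↦3]  zeros at y ∈ {1, 2, 3}
  x = 4: [0↦0, 1↦6, 2↦0, 3↦4, 4↦5, 5↦4, 6↦2]  zeros at y ∈ {0, 2}
  x = 5: [0↦1, 1↦1, 2↦6, 3↦3, 4↦0, 5↦5, 6↦5]  zeros at y ∈ {4}
  x = 6: [0↦2, 1↦6, 2↦4, 3↦4, 4↦0, 5↦0, 6↦5]  zeros at y ∈ {4, 5}
Collecting zeros: affine points = {(0, 1), (0, 3), (1, 5), (3, 1), (3, 2), (3, 3), (4, 0), (4, 2), (5, 4), (6, 4), (6, 5)}.
Total count |C(F_7)_aff| = 11.


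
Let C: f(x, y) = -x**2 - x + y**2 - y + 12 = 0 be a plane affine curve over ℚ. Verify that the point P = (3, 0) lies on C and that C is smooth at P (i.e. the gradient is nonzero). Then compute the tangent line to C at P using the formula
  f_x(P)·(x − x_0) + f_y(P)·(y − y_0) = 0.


Tangent line at P: -7*x - y + 21 = 0.

Step 1: f(3, 0) = 0, so P lies on C.
Step 2: partial derivatives
  f_x(x, y) = -2*x - 1, f_y(x, y) = 2*y - 1.
  f_x(P) = -7, f_y(P) = -1 (gradient nonzero, so P is smooth).
Step 3: tangent line at P: -7·(x − 3) + -1·(y − 0) = 0.
Expanding: -7*x - y + 21 = 0.


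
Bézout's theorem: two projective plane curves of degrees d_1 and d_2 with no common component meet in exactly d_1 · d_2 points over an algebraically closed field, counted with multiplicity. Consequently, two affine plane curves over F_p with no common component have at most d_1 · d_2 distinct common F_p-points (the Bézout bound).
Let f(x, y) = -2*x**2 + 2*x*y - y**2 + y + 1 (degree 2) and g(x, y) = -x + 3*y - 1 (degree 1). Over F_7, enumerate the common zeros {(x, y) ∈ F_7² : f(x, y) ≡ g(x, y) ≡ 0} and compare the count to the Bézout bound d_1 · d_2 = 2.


Common zeros: ∅; count = 0; Bézout bound = 2.

deg(f) = 2, deg(g) = 1, so Bézout bound = 2.
Scan x ∈ F_7. For each x, list the y ∈ F_7 with f(x, y) ≡ 0 and those with g(x, y) ≡ 0 (mod 7); the common zeros in that column are the intersection.
  x = 0: f ≡ 0 at y ∈ ∅; g ≡ 0 at y ∈ {5}; common: ∅.
  x = 1: f ≡ 0 at y ∈ ∅; g ≡ 0 at y ∈ {3}; common: ∅.
  x = 2: f ≡ 0 at y ∈ {0, 5}; g ≡ 0 at y ∈ {1}; common: ∅.
  x = 3: f ≡ 0 at y ∈ {2, 5}; g ≡ 0 at y ∈ {6}; common: ∅.
  x = 4: f ≡ 0 at y ∈ ∅; g ≡ 0 at y ∈ {4}; common: ∅.
  x = 5: f ≡ 0 at y ∈ {0, 4}; g ≡ 0 at y ∈ {2}; common: ∅.
  x = 6: f ≡ 0 at y ∈ {2, 4}; g ≡ 0 at y ∈ {0}; common: ∅.
Collecting: common zeros = ∅, so the count is 0.
Comparison with the Bézout bound: 0 ≤ 2 = deg(f)·deg(g), as expected for curves with no common component (the affine F_7-count falls short of the bound because intersections may lie at infinity, over extension fields, or carry multiplicity).


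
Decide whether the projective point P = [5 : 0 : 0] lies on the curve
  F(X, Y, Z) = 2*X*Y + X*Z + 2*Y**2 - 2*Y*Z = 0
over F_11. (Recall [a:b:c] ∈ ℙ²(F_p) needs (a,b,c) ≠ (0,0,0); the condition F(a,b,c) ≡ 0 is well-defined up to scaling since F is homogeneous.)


F(5,0,0) ≡ 0 (mod 11); P is on the curve.

Evaluate F(5, 0, 0) term-by-term (mod 11).
  2*X*Y ↦ 2·5·0·1 = 0
  X*Z ↦ 1·5·1·0 = 0
  2*Y**2 ↦ 2·1·0·1 = 0
  -2*Y*Z ↦ -2·1·0·0 = 0
Sum: F(5, 0, 0) = (0) + (0) + (0) + (0) = 0.
Reducing mod 11: 0 ≡ 0 (mod 11).
Since F(a, b, c) ≡ 0 (mod 11), P lies on the curve.


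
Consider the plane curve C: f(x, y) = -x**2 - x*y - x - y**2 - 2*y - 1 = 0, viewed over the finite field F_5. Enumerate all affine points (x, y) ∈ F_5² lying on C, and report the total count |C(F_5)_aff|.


Affine F_5-points: {(0, 4)}; count = 1.

For each of the 25 pairs (x, y) ∈ F_5², evaluate f(x, y) mod 5. Record the zeros.
  x = 0: [0↦4, 1↦1, 2↦1, 3↦4, 4↦0]  zeros at y ∈ {4}
  x = 1: [0↦2, 1↦3, 2↦2, 3↦4, 4↦4]  zeros at y ∈ ∅
  x = 2: [0↦3, 1↦3, 2↦1, 3↦2, 4↦1]  zeros at y ∈ ∅
  x = 3: [0↦2, 1↦1, 2↦3, 3↦3, 4↦1]  zeros at y ∈ ∅
  x = 4: [0↦4, 1↦2, 2↦3, 3↦2, 4↦4]  zeros at y ∈ ∅
Collecting zeros: affine points = {(0, 4)}.
Total count |C(F_5)_aff| = 1.


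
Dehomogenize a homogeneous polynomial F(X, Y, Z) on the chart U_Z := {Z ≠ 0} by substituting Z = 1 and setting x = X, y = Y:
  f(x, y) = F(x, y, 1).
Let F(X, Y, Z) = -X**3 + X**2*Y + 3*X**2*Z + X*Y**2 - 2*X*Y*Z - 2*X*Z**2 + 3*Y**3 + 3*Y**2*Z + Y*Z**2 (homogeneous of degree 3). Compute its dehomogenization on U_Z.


f(x, y) = -x**3 + x**2*y + 3*x**2 + x*y**2 - 2*x*y - 2*x + 3*y**3 + 3*y**2 + y

On U_Z we set Z = 1. Each monomial c·X^i·Y^j·Z^k in F becomes c·x^i·y^j·1^k = c·x^i·y^j.
Substituting Z = 1: F(X, Y, 1) = -x**3 + x**2*y + 3*x**2 + x*y**2 - 2*x*y - 2*x + 3*y**3 + 3*y**2 + y.
Note: deg(f) ≤ deg(F) = 3; strict inequality happens when F is divisible by Z (lost terms).


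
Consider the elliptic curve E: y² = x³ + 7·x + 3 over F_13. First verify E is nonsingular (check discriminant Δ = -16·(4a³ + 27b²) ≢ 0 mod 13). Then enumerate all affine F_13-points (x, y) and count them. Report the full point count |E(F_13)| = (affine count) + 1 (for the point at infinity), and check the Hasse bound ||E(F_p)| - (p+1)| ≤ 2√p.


Affine points = {(0, 4), (0, 9), (2, 5), (2, 8), (3, 5), (3, 8), (4, 2), (4, 11), (6, 1), (6, 12), (8, 5), (8, 8)}; affine count = 12; |E(F_13)| = 13.

Discriminant check: Δ ∝ 4a³ + 27b² = 4·7³ + 27·3² = 4·343 + 27·9 ≡ 3 (mod 13). Nonzero ⇒ E is nonsingular.
For each x ∈ F_13, compute rhs = x³ + 7·x + 3 mod 13, then count y ∈ F_13 with y² ≡ rhs.
  x = 0: rhs = 3, matching y values: 4, 9 (2 points).
  x = 1: rhs = 11, matching y values: none (0 points).
  x = 2: rhs = 12, matching y values: 5, 8 (2 points).
  x = 3: rhs = 12, matching y values: 5, 8 (2 points).
  x = 4: rhs = 4, matching y values: 2, 11 (2 points).
  x = 5: rhs = 7, matching y values: none (0 points).
  x = 6: rhs = 1, matching y values: 1, 12 (2 points).
  x = 7: rhs = 5, matching y values: none (0 points).
  x = 8: rhs = 12, matching y values: 5, 8 (2 points).
  x = 9: rhs = 2, matching y values: none (0 points).
  x = 10: rhs = 7, matching y values: none (0 points).
  x = 11: rhs = 7, matching y values: none (0 points).
  x = 12: rhs = 8, matching y values: none (0 points).
Total affine count: 12.
Full point count |E(F_13)| = 12 + 1 = 13.
Hasse bound: |13 − (13+1)| = |-1| = 1 ≤ 2√13 ≈ 7.2111 ✓.


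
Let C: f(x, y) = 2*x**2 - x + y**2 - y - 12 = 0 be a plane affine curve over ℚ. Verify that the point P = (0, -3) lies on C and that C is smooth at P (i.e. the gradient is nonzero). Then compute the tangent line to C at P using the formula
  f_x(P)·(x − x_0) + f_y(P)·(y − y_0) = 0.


Tangent line at P: -x - 7*y - 21 = 0.

Step 1: f(0, -3) = 0, so P lies on C.
Step 2: partial derivatives
  f_x(x, y) = 4*x - 1, f_y(x, y) = 2*y - 1.
  f_x(P) = -1, f_y(P) = -7 (gradient nonzero, so P is smooth).
Step 3: tangent line at P: -1·(x − 0) + -7·(y − -3) = 0.
Expanding: -x - 7*y - 21 = 0.


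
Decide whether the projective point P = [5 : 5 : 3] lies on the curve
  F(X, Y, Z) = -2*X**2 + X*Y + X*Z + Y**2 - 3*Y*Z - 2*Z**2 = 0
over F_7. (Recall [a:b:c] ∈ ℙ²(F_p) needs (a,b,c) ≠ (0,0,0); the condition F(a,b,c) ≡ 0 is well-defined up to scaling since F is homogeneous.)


F(5,5,3) ≡ 1 (mod 7); P is NOT on the curve.

Evaluate F(5, 5, 3) term-by-term (mod 7).
  -2*X**2 ↦ -2·25·1·1 = -50
  X*Y ↦ 1·5·5·1 = 25
  X*Z ↦ 1·5·1·3 = 15
  Y**2 ↦ 1·1·25·1 = 25
  -3*Y*Z ↦ -3·1·5·3 = -45
  -2*Z**2 ↦ -2·1·1·9 = -18
Sum: F(5, 5, 3) = (-50) + (25) + (15) + (25) + (-45) + (-18) = -48.
Reducing mod 7: -48 ≡ 1 (mod 7).
Since F(a, b, c) ≡ 1 ≠ 0 (mod 7), P does NOT lie on the curve.


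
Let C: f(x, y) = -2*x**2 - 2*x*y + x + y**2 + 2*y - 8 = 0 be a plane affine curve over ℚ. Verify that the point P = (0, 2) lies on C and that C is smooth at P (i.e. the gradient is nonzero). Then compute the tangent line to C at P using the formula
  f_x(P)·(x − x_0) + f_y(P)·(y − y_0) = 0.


Tangent line at P: -3*x + 6*y - 12 = 0.

Step 1: f(0, 2) = 0, so P lies on C.
Step 2: partial derivatives
  f_x(x, y) = -4*x - 2*y + 1, f_y(x, y) = -2*x + 2*y + 2.
  f_x(P) = -3, f_y(P) = 6 (gradient nonzero, so P is smooth).
Step 3: tangent line at P: -3·(x − 0) + 6·(y − 2) = 0.
Expanding: -3*x + 6*y - 12 = 0.


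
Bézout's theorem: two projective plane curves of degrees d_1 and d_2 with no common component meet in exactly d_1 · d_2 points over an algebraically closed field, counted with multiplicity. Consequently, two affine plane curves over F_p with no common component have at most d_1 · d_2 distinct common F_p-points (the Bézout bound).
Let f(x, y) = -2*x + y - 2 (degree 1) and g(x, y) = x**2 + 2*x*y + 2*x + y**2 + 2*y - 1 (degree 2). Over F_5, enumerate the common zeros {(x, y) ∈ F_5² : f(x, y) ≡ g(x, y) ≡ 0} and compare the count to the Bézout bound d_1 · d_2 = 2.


Common zeros: ∅; count = 0; Bézout bound = 2.

deg(f) = 1, deg(g) = 2, so Bézout bound = 2.
Scan x ∈ F_5. For each x, list the y ∈ F_5 with f(x, y) ≡ 0 and those with g(x, y) ≡ 0 (mod 5); the common zeros in that column are the intersection.
  x = 0: f ≡ 0 at y ∈ {2}; g ≡ 0 at y ∈ ∅; common: ∅.
  x = 1: f ≡ 0 at y ∈ {4}; g ≡ 0 at y ∈ ∅; common: ∅.
  x = 2: f ≡ 0 at y ∈ {1}; g ≡ 0 at y ∈ ∅; common: ∅.
  x = 3: f ≡ 0 at y ∈ {3}; g ≡ 0 at y ∈ ∅; common: ∅.
  x = 4: f ≡ 0 at y ∈ {0}; g ≡ 0 at y ∈ ∅; common: ∅.
Collecting: common zeros = ∅, so the count is 0.
Comparison with the Bézout bound: 0 ≤ 2 = deg(f)·deg(g), as expected for curves with no common component (the affine F_5-count falls short of the bound because intersections may lie at infinity, over extension fields, or carry multiplicity).


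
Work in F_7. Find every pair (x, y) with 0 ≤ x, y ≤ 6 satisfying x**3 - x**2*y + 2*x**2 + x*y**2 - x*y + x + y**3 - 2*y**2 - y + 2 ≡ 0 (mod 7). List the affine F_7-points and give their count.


Affine F_7-points: {(0, 1), (0, 2), (0, 6), (1, 4), (1, 5), (1, 6), (2, 1), (2, 2), (2, 4), (3, 6), (4, 1), (4, 3), (5, 0), (5, 2), (6, 4)}; count = 15.

For each of the 49 pairs (x, y) ∈ F_7², evaluate f(x, y) mod 7. Record the zeros.
  x = 0: [0↦2, 1↦0, 2↦0, 3↦1, 4↦2, 5↦2, 6↦0]  zeros at y ∈ {1, 2, 6}
  x = 1: [0↦6, 1↦3, 2↦4, 3↦1, 4↦0, 5↦0, 6↦0]  zeros at y ∈ {4, 5, 6}
  x = 2: [0↦6, 1↦0, 2↦0, 3↦5, 4↦0, 5↦5, 6↦5]  zeros at y ∈ {1, 2, 4}
  x = 3: [0↦1, 1↦4, 2↦1, 3↦5, 4↦1, 5↦2, 6↦0]  zeros at y ∈ {6}
  x = 4: [0↦4, 1↦0, 2↦6, 3↦0, 4↦2, 5↦4, 6↦5]  zeros at y ∈ {1, 3}
  x = 5: [0↦0, 1↦1, 2↦0, 3↦3, 4↦2, 5↦3, 6↦5]  zeros at y ∈ {0, 2}
  x = 6: [0↦2, 1↦6, 2↦3, 3↦6, 4↦0, 5↦5, 6↦6]  zeros at y ∈ {4}
Collecting zeros: affine points = {(0, 1), (0, 2), (0, 6), (1, 4), (1, 5), (1, 6), (2, 1), (2, 2), (2, 4), (3, 6), (4, 1), (4, 3), (5, 0), (5, 2), (6, 4)}.
Total count |C(F_7)_aff| = 15.


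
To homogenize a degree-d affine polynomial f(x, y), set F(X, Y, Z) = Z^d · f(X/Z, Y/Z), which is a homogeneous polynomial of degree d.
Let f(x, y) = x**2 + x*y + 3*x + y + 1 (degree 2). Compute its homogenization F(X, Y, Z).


F(X, Y, Z) = X**2 + X*Y + 3*X*Z + Y*Z + Z**2

deg(f) = 2.
Substitute x = X/Z, y = Y/Z into f, then multiply by Z^2.
  monomial 1·x^2·y^0 ↦ 1·X^2·Y^0·Z^0.
  monomial 1·x^1·y^1 ↦ 1·X^1·Y^1·Z^0.
  monomial 3·x^1·y^0 ↦ 3·X^1·Y^0·Z^1.
  monomial 1·x^0·y^1 ↦ 1·X^0·Y^1·Z^1.
  monomial 1·x^0·y^0 ↦ 1·X^0·Y^0·Z^2.
Collecting: F(X, Y, Z) = X**2 + X*Y + 3*X*Z + Y*Z + Z**2.


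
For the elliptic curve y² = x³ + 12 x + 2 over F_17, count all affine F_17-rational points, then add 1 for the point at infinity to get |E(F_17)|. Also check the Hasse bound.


Affine points = {(0, 6), (0, 11), (1, 7), (1, 10), (2, 0), (5, 0), (6, 1), (6, 16), (7, 2), (7, 15), (8, 7), (8, 10), (10, 0), (12, 2), (12, 15), (13, 3), (13, 14), (15, 2), (15, 15)}; affine count = 19; |E(F_17)| = 20.

Discriminant check: Δ ∝ 4a³ + 27b² = 4·12³ + 27·2² = 4·1728 + 27·4 ≡ 16 (mod 17). Nonzero ⇒ E is nonsingular.
For each x ∈ F_17, compute rhs = x³ + 12·x + 2 mod 17, then count y ∈ F_17 with y² ≡ rhs.
  x = 0: rhs = 2, matching y values: 6, 11 (2 points).
  x = 1: rhs = 15, matching y values: 7, 10 (2 points).
  x = 2: rhs = 0, matching y values: 0 (1 points).
  x = 3: rhs = 14, matching y values: none (0 points).
  x = 4: rhs = 12, matching y values: none (0 points).
  x = 5: rhs = 0, matching y values: 0 (1 points).
  x = 6: rhs = 1, matching y values: 1, 16 (2 points).
  x = 7: rhs = 4, matching y values: 2, 15 (2 points).
  x = 8: rhs = 15, matching y values: 7, 10 (2 points).
  x = 9: rhs = 6, matching y values: none (0 points).
  x = 10: rhs = 0, matching y values: 0 (1 points).
  x = 11: rhs = 3, matching y values: none (0 points).
  x = 12: rhs = 4, matching y values: 2, 15 (2 points).
  x = 13: rhs = 9, matching y values: 3, 14 (2 points).
  x = 14: rhs = 7, matching y values: none (0 points).
  x = 15: rhs = 4, matching y values: 2, 15 (2 points).
  x = 16: rhs = 6, matching y values: none (0 points).
Total affine count: 19.
Full point count |E(F_17)| = 19 + 1 = 20.
Hasse bound: |20 − (17+1)| = |2| = 2 ≤ 2√17 ≈ 8.2462 ✓.


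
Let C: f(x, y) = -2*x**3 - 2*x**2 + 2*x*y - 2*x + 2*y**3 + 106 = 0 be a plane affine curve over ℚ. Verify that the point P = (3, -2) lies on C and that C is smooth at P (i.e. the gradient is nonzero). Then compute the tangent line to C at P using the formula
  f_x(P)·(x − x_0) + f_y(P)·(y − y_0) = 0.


Tangent line at P: -72*x + 30*y + 276 = 0.

Step 1: f(3, -2) = 0, so P lies on C.
Step 2: partial derivatives
  f_x(x, y) = -6*x**2 - 4*x + 2*y - 2, f_y(x, y) = 2*x + 6*y**2.
  f_x(P) = -72, f_y(P) = 30 (gradient nonzero, so P is smooth).
Step 3: tangent line at P: -72·(x − 3) + 30·(y − -2) = 0.
Expanding: -72*x + 30*y + 276 = 0.


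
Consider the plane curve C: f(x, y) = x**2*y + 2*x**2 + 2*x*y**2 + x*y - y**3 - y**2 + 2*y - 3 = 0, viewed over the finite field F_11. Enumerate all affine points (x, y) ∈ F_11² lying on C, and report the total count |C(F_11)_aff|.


Affine F_11-points: {(0, 2), (0, 3), (0, 5), (1, 4), (2, 6), (3, 1), (3, 2), (4, 4), (6, 9), (7, 1), (9, 3)}; count = 11.

For each of the 121 pairs (x, y) ∈ F_11², evaluate f(x, y) mod 11. Record the zeros.
  x = 0: [0↦8, 1↦8, 2↦0, 3↦0, 4↦2, 5↦0, 6↦10, 7↦4, 8↦9, 9↦8, 10↦6]  zeros at y ∈ {2, 3, 5}
  x = 1: [0↦10, 1↦3, 2↦3, 3↦4, 4↦0, 5↦7, 6↦8, 7↦8, 8↦1, 9↦3, 10↦8]  zeros at y ∈ {4}
  x = 2: [0↦5, 1↦4, 2↦3, 3↦7, 4↦10, 5↦6, 6↦0, 7↦8, 8↦2, 9↦9, 10↦1]  zeros at y ∈ {6}
  x = 3: [0↦4, 1↦0, 2↦0, 3↦9, 4↦10, 5↦8, 6↦8, 7↦4, 8↦1, 9↦4, 10↦7]  zeros at y ∈ {1, 2}
  x = 4: [0↦7, 1↦2, 2↦5, 3↦10, 4↦0, 5↦2, 6↦10, 7↦7, 8↦9, 9↦10, 10↦4]  zeros at y ∈ {4}
  x = 5: [0↦3, 1↦10, 2↦7, 3↦10, 4↦2, 5↦10, 6↦6, 7↦6, 8↦4, 9↦5, 10↦3]  zeros at y ∈ ∅
  x = 6: [0↦3, 1↦2, 2↦6, 3↦9, 4↦5, 5↦10, 6↦7, 7↦1, 8↦8, 9↦0, 10↦4]  zeros at y ∈ {9}
  x = 7: [0↦7, 1↦0, 2↦2, 3↦7, 4↦9, 5↦2, 6↦2, 7↦3, 8↦10, 9↦6, 10↦7]  zeros at y ∈ {1}
  x = 8: [0↦4, 1↦4, 2↦6, 3↦4, 4↦3, 5↦8, 6↦2, 7↦1, 8↦10, 9↦1, 10↦1]  zeros at y ∈ ∅
  x = 9: [0↦5, 1↦3, 2↦7, 3↦0, 4↦9, 5↦6, 6↦7, 7↦6, 8↦8, 9↦7, 10↦8]  zeros at y ∈ {3}
  x = 10: [0↦10, 1↦8, 2↦5, 3↦6, 4↦5, 5↦7, 6↦6, 7↦7, 8↦4, 9↦2, 10↦6]  zeros at y ∈ ∅
Collecting zeros: affine points = {(0, 2), (0, 3), (0, 5), (1, 4), (2, 6), (3, 1), (3, 2), (4, 4), (6, 9), (7, 1), (9, 3)}.
Total count |C(F_11)_aff| = 11.


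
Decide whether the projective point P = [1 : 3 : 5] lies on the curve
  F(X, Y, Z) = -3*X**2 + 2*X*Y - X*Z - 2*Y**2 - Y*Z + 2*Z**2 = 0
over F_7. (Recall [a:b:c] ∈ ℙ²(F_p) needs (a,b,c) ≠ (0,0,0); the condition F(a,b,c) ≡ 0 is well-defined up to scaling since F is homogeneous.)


F(1,3,5) ≡ 1 (mod 7); P is NOT on the curve.

Evaluate F(1, 3, 5) term-by-term (mod 7).
  -3*X**2 ↦ -3·1·1·1 = -3
  2*X*Y ↦ 2·1·3·1 = 6
  -X*Z ↦ -1·1·1·5 = -5
  -2*Y**2 ↦ -2·1·9·1 = -18
  -Y*Z ↦ -1·1·3·5 = -15
  2*Z**2 ↦ 2·1·1·25 = 50
Sum: F(1, 3, 5) = (-3) + (6) + (-5) + (-18) + (-15) + (50) = 15.
Reducing mod 7: 15 ≡ 1 (mod 7).
Since F(a, b, c) ≡ 1 ≠ 0 (mod 7), P does NOT lie on the curve.


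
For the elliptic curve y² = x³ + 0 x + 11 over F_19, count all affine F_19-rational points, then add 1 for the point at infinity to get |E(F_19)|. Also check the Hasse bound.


Affine points = {(0, 7), (0, 12), (2, 0), (3, 0), (10, 2), (10, 17), (13, 2), (13, 17), (14, 0), (15, 2), (15, 17)}; affine count = 11; |E(F_19)| = 12.

Discriminant check: Δ ∝ 4a³ + 27b² = 4·0³ + 27·11² = 4·0 + 27·121 ≡ 18 (mod 19). Nonzero ⇒ E is nonsingular.
For each x ∈ F_19, compute rhs = x³ + 0·x + 11 mod 19, then count y ∈ F_19 with y² ≡ rhs.
  x = 0: rhs = 11, matching y values: 7, 12 (2 points).
  x = 1: rhs = 12, matching y values: none (0 points).
  x = 2: rhs = 0, matching y values: 0 (1 points).
  x = 3: rhs = 0, matching y values: 0 (1 points).
  x = 4: rhs = 18, matching y values: none (0 points).
  x = 5: rhs = 3, matching y values: none (0 points).
  x = 6: rhs = 18, matching y values: none (0 points).
  x = 7: rhs = 12, matching y values: none (0 points).
  x = 8: rhs = 10, matching y values: none (0 points).
  x = 9: rhs = 18, matching y values: none (0 points).
  x = 10: rhs = 4, matching y values: 2, 17 (2 points).
  x = 11: rhs = 12, matching y values: none (0 points).
  x = 12: rhs = 10, matching y values: none (0 points).
  x = 13: rhs = 4, matching y values: 2, 17 (2 points).
  x = 14: rhs = 0, matching y values: 0 (1 points).
  x = 15: rhs = 4, matching y values: 2, 17 (2 points).
  x = 16: rhs = 3, matching y values: none (0 points).
  x = 17: rhs = 3, matching y values: none (0 points).
  x = 18: rhs = 10, matching y values: none (0 points).
Total affine count: 11.
Full point count |E(F_19)| = 11 + 1 = 12.
Hasse bound: |12 − (19+1)| = |-8| = 8 ≤ 2√19 ≈ 8.7178 ✓.


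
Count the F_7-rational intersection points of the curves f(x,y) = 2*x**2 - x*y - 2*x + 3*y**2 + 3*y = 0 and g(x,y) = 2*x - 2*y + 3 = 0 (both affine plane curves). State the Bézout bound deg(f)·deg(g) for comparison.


Common zeros: ∅; count = 0; Bézout bound = 2.

deg(f) = 2, deg(g) = 1, so Bézout bound = 2.
Scan x ∈ F_7. For each x, list the y ∈ F_7 with f(x, y) ≡ 0 and those with g(x, y) ≡ 0 (mod 7); the common zeros in that column are the intersection.
  x = 0: f ≡ 0 at y ∈ {0, 6}; g ≡ 0 at y ∈ {5}; common: ∅.
  x = 1: f ≡ 0 at y ∈ {0, 4}; g ≡ 0 at y ∈ {6}; common: ∅.
  x = 2: f ≡ 0 at y ∈ {4, 5}; g ≡ 0 at y ∈ {0}; common: ∅.
  x = 3: f ≡ 0 at y ∈ ∅; g ≡ 0 at y ∈ {1}; common: ∅.
  x = 4: f ≡ 0 at y ∈ {6}; g ≡ 0 at y ∈ {2}; common: ∅.
  x = 5: f ≡ 0 at y ∈ {5}; g ≡ 0 at y ∈ {3}; common: ∅.
  x = 6: f ≡ 0 at y ∈ ∅; g ≡ 0 at y ∈ {4}; common: ∅.
Collecting: common zeros = ∅, so the count is 0.
Comparison with the Bézout bound: 0 ≤ 2 = deg(f)·deg(g), as expected for curves with no common component (the affine F_7-count falls short of the bound because intersections may lie at infinity, over extension fields, or carry multiplicity).


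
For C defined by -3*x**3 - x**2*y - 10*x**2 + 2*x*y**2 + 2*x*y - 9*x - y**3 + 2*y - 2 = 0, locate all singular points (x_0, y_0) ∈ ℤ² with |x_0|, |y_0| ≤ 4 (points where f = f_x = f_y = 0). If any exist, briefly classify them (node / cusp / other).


Singular points: {(-1, -1)}; classification: cusp.

Compute partial derivatives:
  f_x = -9*x**2 - 2*x*y - 20*x + 2*y**2 + 2*y - 9.
  f_y = -x**2 + 4*x*y + 2*x - 3*y**2 + 2.
Scan x_0 ∈ {−4, ..., 4}. For each x_0, f_y(x_0, y) is a polynomial in y; find its integer roots y ∈ {−4, ..., 4}, then test f_x and f at those candidates.
  x = -4: f_y(-4, y) = -3*y**2 - 16*y - 22; no integer root y with |y| ≤ 4.
  x = -3: f_y(-3, y) = -3*y**2 - 12*y - 13; no integer root y with |y| ≤ 4.
  x = -2: f_y(-2, y) = -3*y**2 - 8*y - 6; no integer root y with |y| ≤ 4.
  x = -1: f_y(-1, y) = -3*y**2 - 4*y - 1; vanishes at y ∈ {-1}. (-1, -1): f_x = 0, f = 0 — SINGULAR.
  x = 0: f_y(0, y) = 2 - 3*y**2; no integer root y with |y| ≤ 4.
  x = 1: f_y(1, y) = -3*y**2 + 4*y + 3; no integer root y with |y| ≤ 4.
  x = 2: f_y(2, y) = -3*y**2 + 8*y + 2; no integer root y with |y| ≤ 4.
  x = 3: f_y(3, y) = -3*y**2 + 12*y - 1; no integer root y with |y| ≤ 4.
  x = 4: f_y(4, y) = -3*y**2 + 16*y - 6; no integer root y with |y| ≤ 4.
Only singular point on the grid: (-1, -1).
Classify: substitute x = -1 + u, y = -1 + v and expand: f = -3*u**3 - u**2*v + 2*u*v**2 - v**3 + v**2.
No constant or linear terms (consistent with a singular point). Quadratic part: v**2. Cubic part: -3*u**3 - u**2*v + 2*u*v**2 - v**3.
The quadratic part v**2 is a perfect square, so there is a single (double) tangent line v = 0, i.e. y = -1. Restricting the cubic part to that line (v = 0) leaves -3*u**3 ≠ 0, so f is not divisible by v and the branch is v² ≈ 3*u**3 to lowest order — this is a cusp.
Classification: cusp.


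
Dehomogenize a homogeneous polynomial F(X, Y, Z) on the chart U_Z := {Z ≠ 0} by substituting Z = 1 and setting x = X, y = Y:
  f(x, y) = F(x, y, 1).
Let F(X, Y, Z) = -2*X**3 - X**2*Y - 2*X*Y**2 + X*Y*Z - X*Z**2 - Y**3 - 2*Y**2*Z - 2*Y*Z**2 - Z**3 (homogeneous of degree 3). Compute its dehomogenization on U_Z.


f(x, y) = -2*x**3 - x**2*y - 2*x*y**2 + x*y - x - y**3 - 2*y**2 - 2*y - 1

On U_Z we set Z = 1. Each monomial c·X^i·Y^j·Z^k in F becomes c·x^i·y^j·1^k = c·x^i·y^j.
Substituting Z = 1: F(X, Y, 1) = -2*x**3 - x**2*y - 2*x*y**2 + x*y - x - y**3 - 2*y**2 - 2*y - 1.
Note: deg(f) ≤ deg(F) = 3; strict inequality happens when F is divisible by Z (lost terms).


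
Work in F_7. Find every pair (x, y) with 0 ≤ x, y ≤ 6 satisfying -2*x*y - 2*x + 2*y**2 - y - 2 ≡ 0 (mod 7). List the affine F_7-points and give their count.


Affine F_7-points: {(3, 2), (3, 5), (4, 4), (5, 1), (6, 0), (6, 3)}; count = 6.

For each of the 49 pairs (x, y) ∈ F_7², evaluate f(x, y) mod 7. Record the zeros.
  x = 0: [0↦5, 1↦6, 2↦4, 3↦6, 4↦5, 5↦1, 6↦1]  zeros at y ∈ ∅
  x = 1: [0↦3, 1↦2, 2↦5, 3↦5, 4↦2, 5↦3, 6↦1]  zeros at y ∈ ∅
  x = 2: [0↦1, 1↦5, 2↦6, 3↦4, 4↦6, 5↦5, 6↦1]  zeros at y ∈ ∅
  x = 3: [0↦6, 1↦1, 2↦0, 3↦3, 4↦3, 5↦0, 6↦1]  zeros at y ∈ {2, 5}
  x = 4: [0↦4, 1↦4, 2↦1, 3↦2, 4↦0, 5↦2, 6↦1]  zeros at y ∈ {4}
  x = 5: [0↦2, 1↦0, 2↦2, 3↦1, 4↦4, 5↦4, 6↦1]  zeros at y ∈ {1}
  x = 6: [0↦0, 1↦3, 2↦3, 3↦0, 4↦1, 5↦6, 6↦1]  zeros at y ∈ {0, 3}
Collecting zeros: affine points = {(3, 2), (3, 5), (4, 4), (5, 1), (6, 0), (6, 3)}.
Total count |C(F_7)_aff| = 6.


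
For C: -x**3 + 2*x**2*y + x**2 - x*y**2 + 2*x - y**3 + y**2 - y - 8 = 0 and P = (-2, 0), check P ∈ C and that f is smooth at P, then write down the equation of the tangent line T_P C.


Tangent line at P: -14*x + 7*y - 28 = 0.

Step 1: f(-2, 0) = 0, so P lies on C.
Step 2: partial derivatives
  f_x(x, y) = -3*x**2 + 4*x*y + 2*x - y**2 + 2, f_y(x, y) = 2*x**2 - 2*x*y - 3*y**2 + 2*y - 1.
  f_x(P) = -14, f_y(P) = 7 (gradient nonzero, so P is smooth).
Step 3: tangent line at P: -14·(x − -2) + 7·(y − 0) = 0.
Expanding: -14*x + 7*y - 28 = 0.


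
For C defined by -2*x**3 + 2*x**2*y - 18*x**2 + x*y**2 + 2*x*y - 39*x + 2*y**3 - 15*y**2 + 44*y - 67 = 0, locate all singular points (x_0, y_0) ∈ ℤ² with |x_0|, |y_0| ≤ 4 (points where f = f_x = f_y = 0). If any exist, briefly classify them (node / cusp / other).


Singular points: {(-2, 3)}; classification: cusp.

Compute partial derivatives:
  f_x = -6*x**2 + 4*x*y - 36*x + y**2 + 2*y - 39.
  f_y = 2*x**2 + 2*x*y + 2*x + 6*y**2 - 30*y + 44.
Scan x_0 ∈ {−4, ..., 4}. For each x_0, f_y(x_0, y) is a polynomial in y; find its integer roots y ∈ {−4, ..., 4}, then test f_x and f at those candidates.
  x = -4: f_y(-4, y) = 6*y**2 - 38*y + 68; no integer root y with |y| ≤ 4.
  x = -3: f_y(-3, y) = 6*y**2 - 36*y + 56; no integer root y with |y| ≤ 4.
  x = -2: f_y(-2, y) = 6*y**2 - 34*y + 48; vanishes at y ∈ {3}. (-2, 3): f_x = 0, f = 0 — SINGULAR.
  x = -1: f_y(-1, y) = 6*y**2 - 32*y + 44; no integer root y with |y| ≤ 4.
  x = 0: f_y(0, y) = 6*y**2 - 30*y + 44; no integer root y with |y| ≤ 4.
  x = 1: f_y(1, y) = 6*y**2 - 28*y + 48; no integer root y with |y| ≤ 4.
  x = 2: f_y(2, y) = 6*y**2 - 26*y + 56; no integer root y with |y| ≤ 4.
  x = 3: f_y(3, y) = 6*y**2 - 24*y + 68; no integer root y with |y| ≤ 4.
  x = 4: f_y(4, y) = 6*y**2 - 22*y + 84; no integer root y with |y| ≤ 4.
Only singular point on the grid: (-2, 3).
Classify: substitute x = -2 + u, y = 3 + v and expand: f = -2*u**3 + 2*u**2*v + u*v**2 + 2*v**3 + v**2.
No constant or linear terms (consistent with a singular point). Quadratic part: v**2. Cubic part: -2*u**3 + 2*u**2*v + u*v**2 + 2*v**3.
The quadratic part v**2 is a perfect square, so there is a single (double) tangent line v = 0, i.e. y = 3. Restricting the cubic part to that line (v = 0) leaves -2*u**3 ≠ 0, so f is not divisible by v and the branch is v² ≈ 2*u**3 to lowest order — this is a cusp.
Classification: cusp.
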